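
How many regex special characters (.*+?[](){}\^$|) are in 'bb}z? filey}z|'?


Regex special characters are: . * + ? [ ] ( ) { } \ ^ $ |
Scanning 'bb}z? filey}z|':
  pos 2: '}' -> SPECIAL
  pos 4: '?' -> SPECIAL
  pos 11: '}' -> SPECIAL
  pos 13: '|' -> SPECIAL
Special chars found: ['}', '?', '}', '|']
Total: 4

4


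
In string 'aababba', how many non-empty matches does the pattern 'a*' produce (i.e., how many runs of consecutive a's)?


Pattern 'a*' matches zero or more a's. We want non-empty runs of consecutive a's.
String: 'aababba'
Walking through the string to find runs of a's:
  Run 1: positions 0-1 -> 'aa'
  Run 2: positions 3-3 -> 'a'
  Run 3: positions 6-6 -> 'a'
Non-empty runs found: ['aa', 'a', 'a']
Count: 3

3


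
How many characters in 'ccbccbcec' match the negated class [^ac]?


Negated class [^ac] matches any char NOT in {a, c}
Scanning 'ccbccbcec':
  pos 0: 'c' -> no (excluded)
  pos 1: 'c' -> no (excluded)
  pos 2: 'b' -> MATCH
  pos 3: 'c' -> no (excluded)
  pos 4: 'c' -> no (excluded)
  pos 5: 'b' -> MATCH
  pos 6: 'c' -> no (excluded)
  pos 7: 'e' -> MATCH
  pos 8: 'c' -> no (excluded)
Total matches: 3

3


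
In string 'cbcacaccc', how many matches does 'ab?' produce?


Pattern 'ab?' matches 'a' optionally followed by 'b'.
String: 'cbcacaccc'
Scanning left to right for 'a' then checking next char:
  Match 1: 'a' (a not followed by b)
  Match 2: 'a' (a not followed by b)
Total matches: 2

2


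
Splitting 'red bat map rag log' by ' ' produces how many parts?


Splitting by ' ' breaks the string at each occurrence of the separator.
Text: 'red bat map rag log'
Parts after split:
  Part 1: 'red'
  Part 2: 'bat'
  Part 3: 'map'
  Part 4: 'rag'
  Part 5: 'log'
Total parts: 5

5


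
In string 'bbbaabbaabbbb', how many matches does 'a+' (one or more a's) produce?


Pattern 'a+' matches one or more consecutive a's.
String: 'bbbaabbaabbbb'
Scanning for runs of a:
  Match 1: 'aa' (length 2)
  Match 2: 'aa' (length 2)
Total matches: 2

2


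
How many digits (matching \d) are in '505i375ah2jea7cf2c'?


\d matches any digit 0-9.
Scanning '505i375ah2jea7cf2c':
  pos 0: '5' -> DIGIT
  pos 1: '0' -> DIGIT
  pos 2: '5' -> DIGIT
  pos 4: '3' -> DIGIT
  pos 5: '7' -> DIGIT
  pos 6: '5' -> DIGIT
  pos 9: '2' -> DIGIT
  pos 13: '7' -> DIGIT
  pos 16: '2' -> DIGIT
Digits found: ['5', '0', '5', '3', '7', '5', '2', '7', '2']
Total: 9

9


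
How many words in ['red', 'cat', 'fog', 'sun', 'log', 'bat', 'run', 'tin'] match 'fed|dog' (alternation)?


Alternation 'fed|dog' matches either 'fed' or 'dog'.
Checking each word:
  'red' -> no
  'cat' -> no
  'fog' -> no
  'sun' -> no
  'log' -> no
  'bat' -> no
  'run' -> no
  'tin' -> no
Matches: []
Count: 0

0


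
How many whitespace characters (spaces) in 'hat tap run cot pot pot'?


\s matches whitespace characters (spaces, tabs, etc.).
Text: 'hat tap run cot pot pot'
This text has 6 words separated by spaces.
Number of spaces = number of words - 1 = 6 - 1 = 5

5


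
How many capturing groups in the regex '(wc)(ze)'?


To count capturing groups, count each '(' that starts a group.
Pattern: '(wc)(ze)'
Walking through the pattern:
  Position 0: '(' -> group #1
  Position 4: '(' -> group #2
Total capturing groups: 2

2


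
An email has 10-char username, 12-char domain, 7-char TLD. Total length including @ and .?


An email address has format: username@domain.tld
Username length: 10
'@' character: 1
Domain length: 12
'.' character: 1
TLD length: 7
Total = 10 + 1 + 12 + 1 + 7 = 31

31


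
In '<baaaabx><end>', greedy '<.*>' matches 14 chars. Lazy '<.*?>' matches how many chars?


Greedy '<.*>' tries to match as MUCH as possible.
Lazy '<.*?>' tries to match as LITTLE as possible.

String: '<baaaabx><end>'
Greedy '<.*>' starts at first '<' and extends to the LAST '>': '<baaaabx><end>' (14 chars)
Lazy '<.*?>' starts at first '<' and stops at the FIRST '>': '<baaaabx>' (9 chars)

9


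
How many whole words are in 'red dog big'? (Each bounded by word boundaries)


Word boundaries (\b) mark the start/end of each word.
Text: 'red dog big'
Splitting by whitespace:
  Word 1: 'red'
  Word 2: 'dog'
  Word 3: 'big'
Total whole words: 3

3


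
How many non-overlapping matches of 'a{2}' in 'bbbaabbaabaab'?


Pattern 'a{2}' matches exactly 2 consecutive a's (greedy, non-overlapping).
String: 'bbbaabbaabaab'
Scanning for runs of a's:
  Run at pos 3: 'aa' (length 2) -> 1 match(es)
  Run at pos 7: 'aa' (length 2) -> 1 match(es)
  Run at pos 10: 'aa' (length 2) -> 1 match(es)
Matches found: ['aa', 'aa', 'aa']
Total: 3

3


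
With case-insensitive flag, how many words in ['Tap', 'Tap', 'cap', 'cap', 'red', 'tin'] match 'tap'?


Case-insensitive matching: compare each word's lowercase form to 'tap'.
  'Tap' -> lower='tap' -> MATCH
  'Tap' -> lower='tap' -> MATCH
  'cap' -> lower='cap' -> no
  'cap' -> lower='cap' -> no
  'red' -> lower='red' -> no
  'tin' -> lower='tin' -> no
Matches: ['Tap', 'Tap']
Count: 2

2


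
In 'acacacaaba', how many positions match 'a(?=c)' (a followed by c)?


Lookahead 'a(?=c)' matches 'a' only when followed by 'c'.
String: 'acacacaaba'
Checking each position where char is 'a':
  pos 0: 'a' -> MATCH (next='c')
  pos 2: 'a' -> MATCH (next='c')
  pos 4: 'a' -> MATCH (next='c')
  pos 6: 'a' -> no (next='a')
  pos 7: 'a' -> no (next='b')
Matching positions: [0, 2, 4]
Count: 3

3


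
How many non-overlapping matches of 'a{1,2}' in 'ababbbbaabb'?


Pattern 'a{1,2}' matches between 1 and 2 consecutive a's (greedy).
String: 'ababbbbaabb'
Finding runs of a's and applying greedy matching:
  Run at pos 0: 'a' (length 1)
  Run at pos 2: 'a' (length 1)
  Run at pos 7: 'aa' (length 2)
Matches: ['a', 'a', 'aa']
Count: 3

3


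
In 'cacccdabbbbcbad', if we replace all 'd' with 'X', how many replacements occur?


re.sub('d', 'X', text) replaces every occurrence of 'd' with 'X'.
Text: 'cacccdabbbbcbad'
Scanning for 'd':
  pos 5: 'd' -> replacement #1
  pos 14: 'd' -> replacement #2
Total replacements: 2

2


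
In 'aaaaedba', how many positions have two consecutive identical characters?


Looking for consecutive identical characters in 'aaaaedba':
  pos 0-1: 'a' vs 'a' -> MATCH ('aa')
  pos 1-2: 'a' vs 'a' -> MATCH ('aa')
  pos 2-3: 'a' vs 'a' -> MATCH ('aa')
  pos 3-4: 'a' vs 'e' -> different
  pos 4-5: 'e' vs 'd' -> different
  pos 5-6: 'd' vs 'b' -> different
  pos 6-7: 'b' vs 'a' -> different
Consecutive identical pairs: ['aa', 'aa', 'aa']
Count: 3

3


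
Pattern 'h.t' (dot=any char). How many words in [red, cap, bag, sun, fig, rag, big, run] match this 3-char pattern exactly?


Pattern 'h.t' means: starts with 'h', any single char, ends with 't'.
Checking each word (must be exactly 3 chars):
  'red' (len=3): no
  'cap' (len=3): no
  'bag' (len=3): no
  'sun' (len=3): no
  'fig' (len=3): no
  'rag' (len=3): no
  'big' (len=3): no
  'run' (len=3): no
Matching words: []
Total: 0

0


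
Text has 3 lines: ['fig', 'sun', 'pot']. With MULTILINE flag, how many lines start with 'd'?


With MULTILINE flag, ^ matches the start of each line.
Lines: ['fig', 'sun', 'pot']
Checking which lines start with 'd':
  Line 1: 'fig' -> no
  Line 2: 'sun' -> no
  Line 3: 'pot' -> no
Matching lines: []
Count: 0

0


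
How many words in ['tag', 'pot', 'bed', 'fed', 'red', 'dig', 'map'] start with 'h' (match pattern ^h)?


Pattern ^h anchors to start of word. Check which words begin with 'h':
  'tag' -> no
  'pot' -> no
  'bed' -> no
  'fed' -> no
  'red' -> no
  'dig' -> no
  'map' -> no
Matching words: []
Count: 0

0


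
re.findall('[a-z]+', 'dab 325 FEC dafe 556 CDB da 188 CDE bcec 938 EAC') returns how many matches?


Pattern '[a-z]+' finds one or more lowercase letters.
Text: 'dab 325 FEC dafe 556 CDB da 188 CDE bcec 938 EAC'
Scanning for matches:
  Match 1: 'dab'
  Match 2: 'dafe'
  Match 3: 'da'
  Match 4: 'bcec'
Total matches: 4

4


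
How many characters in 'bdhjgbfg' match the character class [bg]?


Character class [bg] matches any of: {b, g}
Scanning string 'bdhjgbfg' character by character:
  pos 0: 'b' -> MATCH
  pos 1: 'd' -> no
  pos 2: 'h' -> no
  pos 3: 'j' -> no
  pos 4: 'g' -> MATCH
  pos 5: 'b' -> MATCH
  pos 6: 'f' -> no
  pos 7: 'g' -> MATCH
Total matches: 4

4


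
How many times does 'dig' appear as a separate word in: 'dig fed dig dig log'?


Scanning each word for exact match 'dig':
  Word 1: 'dig' -> MATCH
  Word 2: 'fed' -> no
  Word 3: 'dig' -> MATCH
  Word 4: 'dig' -> MATCH
  Word 5: 'log' -> no
Total matches: 3

3


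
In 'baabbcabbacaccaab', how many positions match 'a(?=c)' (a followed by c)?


Lookahead 'a(?=c)' matches 'a' only when followed by 'c'.
String: 'baabbcabbacaccaab'
Checking each position where char is 'a':
  pos 1: 'a' -> no (next='a')
  pos 2: 'a' -> no (next='b')
  pos 6: 'a' -> no (next='b')
  pos 9: 'a' -> MATCH (next='c')
  pos 11: 'a' -> MATCH (next='c')
  pos 14: 'a' -> no (next='a')
  pos 15: 'a' -> no (next='b')
Matching positions: [9, 11]
Count: 2

2


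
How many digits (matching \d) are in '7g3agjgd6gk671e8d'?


\d matches any digit 0-9.
Scanning '7g3agjgd6gk671e8d':
  pos 0: '7' -> DIGIT
  pos 2: '3' -> DIGIT
  pos 8: '6' -> DIGIT
  pos 11: '6' -> DIGIT
  pos 12: '7' -> DIGIT
  pos 13: '1' -> DIGIT
  pos 15: '8' -> DIGIT
Digits found: ['7', '3', '6', '6', '7', '1', '8']
Total: 7

7


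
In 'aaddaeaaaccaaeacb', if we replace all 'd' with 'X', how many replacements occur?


re.sub('d', 'X', text) replaces every occurrence of 'd' with 'X'.
Text: 'aaddaeaaaccaaeacb'
Scanning for 'd':
  pos 2: 'd' -> replacement #1
  pos 3: 'd' -> replacement #2
Total replacements: 2

2


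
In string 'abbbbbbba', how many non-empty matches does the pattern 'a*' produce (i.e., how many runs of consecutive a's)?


Pattern 'a*' matches zero or more a's. We want non-empty runs of consecutive a's.
String: 'abbbbbbba'
Walking through the string to find runs of a's:
  Run 1: positions 0-0 -> 'a'
  Run 2: positions 8-8 -> 'a'
Non-empty runs found: ['a', 'a']
Count: 2

2


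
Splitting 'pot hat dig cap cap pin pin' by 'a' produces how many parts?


Splitting by 'a' breaks the string at each occurrence of the separator.
Text: 'pot hat dig cap cap pin pin'
Parts after split:
  Part 1: 'pot h'
  Part 2: 't dig c'
  Part 3: 'p c'
  Part 4: 'p pin pin'
Total parts: 4

4


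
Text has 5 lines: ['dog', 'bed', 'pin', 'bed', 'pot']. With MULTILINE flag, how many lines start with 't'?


With MULTILINE flag, ^ matches the start of each line.
Lines: ['dog', 'bed', 'pin', 'bed', 'pot']
Checking which lines start with 't':
  Line 1: 'dog' -> no
  Line 2: 'bed' -> no
  Line 3: 'pin' -> no
  Line 4: 'bed' -> no
  Line 5: 'pot' -> no
Matching lines: []
Count: 0

0


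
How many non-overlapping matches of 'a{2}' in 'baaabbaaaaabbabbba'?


Pattern 'a{2}' matches exactly 2 consecutive a's (greedy, non-overlapping).
String: 'baaabbaaaaabbabbba'
Scanning for runs of a's:
  Run at pos 1: 'aaa' (length 3) -> 1 match(es)
  Run at pos 6: 'aaaaa' (length 5) -> 2 match(es)
  Run at pos 13: 'a' (length 1) -> 0 match(es)
  Run at pos 17: 'a' (length 1) -> 0 match(es)
Matches found: ['aa', 'aa', 'aa']
Total: 3

3


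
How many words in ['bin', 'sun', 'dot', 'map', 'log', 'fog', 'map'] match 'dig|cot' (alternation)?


Alternation 'dig|cot' matches either 'dig' or 'cot'.
Checking each word:
  'bin' -> no
  'sun' -> no
  'dot' -> no
  'map' -> no
  'log' -> no
  'fog' -> no
  'map' -> no
Matches: []
Count: 0

0


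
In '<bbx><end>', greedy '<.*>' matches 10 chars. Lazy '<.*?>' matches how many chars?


Greedy '<.*>' tries to match as MUCH as possible.
Lazy '<.*?>' tries to match as LITTLE as possible.

String: '<bbx><end>'
Greedy '<.*>' starts at first '<' and extends to the LAST '>': '<bbx><end>' (10 chars)
Lazy '<.*?>' starts at first '<' and stops at the FIRST '>': '<bbx>' (5 chars)

5


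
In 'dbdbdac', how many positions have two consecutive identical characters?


Looking for consecutive identical characters in 'dbdbdac':
  pos 0-1: 'd' vs 'b' -> different
  pos 1-2: 'b' vs 'd' -> different
  pos 2-3: 'd' vs 'b' -> different
  pos 3-4: 'b' vs 'd' -> different
  pos 4-5: 'd' vs 'a' -> different
  pos 5-6: 'a' vs 'c' -> different
Consecutive identical pairs: []
Count: 0

0


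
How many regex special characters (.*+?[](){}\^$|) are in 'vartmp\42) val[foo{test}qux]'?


Regex special characters are: . * + ? [ ] ( ) { } \ ^ $ |
Scanning 'vartmp\42) val[foo{test}qux]':
  pos 6: '\' -> SPECIAL
  pos 9: ')' -> SPECIAL
  pos 14: '[' -> SPECIAL
  pos 18: '{' -> SPECIAL
  pos 23: '}' -> SPECIAL
  pos 27: ']' -> SPECIAL
Special chars found: ['\\', ')', '[', '{', '}', ']']
Total: 6

6


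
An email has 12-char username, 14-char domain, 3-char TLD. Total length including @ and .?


An email address has format: username@domain.tld
Username length: 12
'@' character: 1
Domain length: 14
'.' character: 1
TLD length: 3
Total = 12 + 1 + 14 + 1 + 3 = 31

31


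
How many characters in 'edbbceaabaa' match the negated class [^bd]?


Negated class [^bd] matches any char NOT in {b, d}
Scanning 'edbbceaabaa':
  pos 0: 'e' -> MATCH
  pos 1: 'd' -> no (excluded)
  pos 2: 'b' -> no (excluded)
  pos 3: 'b' -> no (excluded)
  pos 4: 'c' -> MATCH
  pos 5: 'e' -> MATCH
  pos 6: 'a' -> MATCH
  pos 7: 'a' -> MATCH
  pos 8: 'b' -> no (excluded)
  pos 9: 'a' -> MATCH
  pos 10: 'a' -> MATCH
Total matches: 7

7


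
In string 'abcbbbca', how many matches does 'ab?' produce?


Pattern 'ab?' matches 'a' optionally followed by 'b'.
String: 'abcbbbca'
Scanning left to right for 'a' then checking next char:
  Match 1: 'ab' (a followed by b)
  Match 2: 'a' (a not followed by b)
Total matches: 2

2


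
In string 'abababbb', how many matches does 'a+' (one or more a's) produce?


Pattern 'a+' matches one or more consecutive a's.
String: 'abababbb'
Scanning for runs of a:
  Match 1: 'a' (length 1)
  Match 2: 'a' (length 1)
  Match 3: 'a' (length 1)
Total matches: 3

3


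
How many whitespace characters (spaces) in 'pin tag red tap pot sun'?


\s matches whitespace characters (spaces, tabs, etc.).
Text: 'pin tag red tap pot sun'
This text has 6 words separated by spaces.
Number of spaces = number of words - 1 = 6 - 1 = 5

5


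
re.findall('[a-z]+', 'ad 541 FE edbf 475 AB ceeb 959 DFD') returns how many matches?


Pattern '[a-z]+' finds one or more lowercase letters.
Text: 'ad 541 FE edbf 475 AB ceeb 959 DFD'
Scanning for matches:
  Match 1: 'ad'
  Match 2: 'edbf'
  Match 3: 'ceeb'
Total matches: 3

3


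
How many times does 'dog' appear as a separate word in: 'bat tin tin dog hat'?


Scanning each word for exact match 'dog':
  Word 1: 'bat' -> no
  Word 2: 'tin' -> no
  Word 3: 'tin' -> no
  Word 4: 'dog' -> MATCH
  Word 5: 'hat' -> no
Total matches: 1

1


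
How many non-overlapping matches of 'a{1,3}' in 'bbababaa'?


Pattern 'a{1,3}' matches between 1 and 3 consecutive a's (greedy).
String: 'bbababaa'
Finding runs of a's and applying greedy matching:
  Run at pos 2: 'a' (length 1)
  Run at pos 4: 'a' (length 1)
  Run at pos 6: 'aa' (length 2)
Matches: ['a', 'a', 'aa']
Count: 3

3


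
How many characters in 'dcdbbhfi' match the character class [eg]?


Character class [eg] matches any of: {e, g}
Scanning string 'dcdbbhfi' character by character:
  pos 0: 'd' -> no
  pos 1: 'c' -> no
  pos 2: 'd' -> no
  pos 3: 'b' -> no
  pos 4: 'b' -> no
  pos 5: 'h' -> no
  pos 6: 'f' -> no
  pos 7: 'i' -> no
Total matches: 0

0


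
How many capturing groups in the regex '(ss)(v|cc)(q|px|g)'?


To count capturing groups, count each '(' that starts a group.
Pattern: '(ss)(v|cc)(q|px|g)'
Walking through the pattern:
  Position 0: '(' -> group #1
  Position 4: '(' -> group #2
  Position 10: '(' -> group #3
Total capturing groups: 3

3


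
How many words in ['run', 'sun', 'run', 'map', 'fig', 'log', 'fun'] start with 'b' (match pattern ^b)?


Pattern ^b anchors to start of word. Check which words begin with 'b':
  'run' -> no
  'sun' -> no
  'run' -> no
  'map' -> no
  'fig' -> no
  'log' -> no
  'fun' -> no
Matching words: []
Count: 0

0


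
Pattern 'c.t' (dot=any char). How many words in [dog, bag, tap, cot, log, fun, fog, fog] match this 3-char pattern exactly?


Pattern 'c.t' means: starts with 'c', any single char, ends with 't'.
Checking each word (must be exactly 3 chars):
  'dog' (len=3): no
  'bag' (len=3): no
  'tap' (len=3): no
  'cot' (len=3): MATCH
  'log' (len=3): no
  'fun' (len=3): no
  'fog' (len=3): no
  'fog' (len=3): no
Matching words: ['cot']
Total: 1

1


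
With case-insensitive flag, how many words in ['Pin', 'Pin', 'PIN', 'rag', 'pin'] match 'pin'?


Case-insensitive matching: compare each word's lowercase form to 'pin'.
  'Pin' -> lower='pin' -> MATCH
  'Pin' -> lower='pin' -> MATCH
  'PIN' -> lower='pin' -> MATCH
  'rag' -> lower='rag' -> no
  'pin' -> lower='pin' -> MATCH
Matches: ['Pin', 'Pin', 'PIN', 'pin']
Count: 4

4


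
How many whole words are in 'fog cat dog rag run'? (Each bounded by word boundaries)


Word boundaries (\b) mark the start/end of each word.
Text: 'fog cat dog rag run'
Splitting by whitespace:
  Word 1: 'fog'
  Word 2: 'cat'
  Word 3: 'dog'
  Word 4: 'rag'
  Word 5: 'run'
Total whole words: 5

5


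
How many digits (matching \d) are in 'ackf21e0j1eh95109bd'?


\d matches any digit 0-9.
Scanning 'ackf21e0j1eh95109bd':
  pos 4: '2' -> DIGIT
  pos 5: '1' -> DIGIT
  pos 7: '0' -> DIGIT
  pos 9: '1' -> DIGIT
  pos 12: '9' -> DIGIT
  pos 13: '5' -> DIGIT
  pos 14: '1' -> DIGIT
  pos 15: '0' -> DIGIT
  pos 16: '9' -> DIGIT
Digits found: ['2', '1', '0', '1', '9', '5', '1', '0', '9']
Total: 9

9


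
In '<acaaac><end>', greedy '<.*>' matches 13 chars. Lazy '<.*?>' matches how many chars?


Greedy '<.*>' tries to match as MUCH as possible.
Lazy '<.*?>' tries to match as LITTLE as possible.

String: '<acaaac><end>'
Greedy '<.*>' starts at first '<' and extends to the LAST '>': '<acaaac><end>' (13 chars)
Lazy '<.*?>' starts at first '<' and stops at the FIRST '>': '<acaaac>' (8 chars)

8


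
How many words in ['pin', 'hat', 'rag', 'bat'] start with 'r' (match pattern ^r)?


Pattern ^r anchors to start of word. Check which words begin with 'r':
  'pin' -> no
  'hat' -> no
  'rag' -> MATCH (starts with 'r')
  'bat' -> no
Matching words: ['rag']
Count: 1

1


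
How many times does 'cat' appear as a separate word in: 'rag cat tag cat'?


Scanning each word for exact match 'cat':
  Word 1: 'rag' -> no
  Word 2: 'cat' -> MATCH
  Word 3: 'tag' -> no
  Word 4: 'cat' -> MATCH
Total matches: 2

2


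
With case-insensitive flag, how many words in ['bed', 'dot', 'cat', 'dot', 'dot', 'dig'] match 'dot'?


Case-insensitive matching: compare each word's lowercase form to 'dot'.
  'bed' -> lower='bed' -> no
  'dot' -> lower='dot' -> MATCH
  'cat' -> lower='cat' -> no
  'dot' -> lower='dot' -> MATCH
  'dot' -> lower='dot' -> MATCH
  'dig' -> lower='dig' -> no
Matches: ['dot', 'dot', 'dot']
Count: 3

3


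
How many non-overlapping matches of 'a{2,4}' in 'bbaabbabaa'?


Pattern 'a{2,4}' matches between 2 and 4 consecutive a's (greedy).
String: 'bbaabbabaa'
Finding runs of a's and applying greedy matching:
  Run at pos 2: 'aa' (length 2)
  Run at pos 6: 'a' (length 1)
  Run at pos 8: 'aa' (length 2)
Matches: ['aa', 'aa']
Count: 2

2


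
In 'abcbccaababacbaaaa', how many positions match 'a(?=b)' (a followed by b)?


Lookahead 'a(?=b)' matches 'a' only when followed by 'b'.
String: 'abcbccaababacbaaaa'
Checking each position where char is 'a':
  pos 0: 'a' -> MATCH (next='b')
  pos 6: 'a' -> no (next='a')
  pos 7: 'a' -> MATCH (next='b')
  pos 9: 'a' -> MATCH (next='b')
  pos 11: 'a' -> no (next='c')
  pos 14: 'a' -> no (next='a')
  pos 15: 'a' -> no (next='a')
  pos 16: 'a' -> no (next='a')
Matching positions: [0, 7, 9]
Count: 3

3


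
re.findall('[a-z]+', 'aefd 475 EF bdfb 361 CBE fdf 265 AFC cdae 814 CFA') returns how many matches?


Pattern '[a-z]+' finds one or more lowercase letters.
Text: 'aefd 475 EF bdfb 361 CBE fdf 265 AFC cdae 814 CFA'
Scanning for matches:
  Match 1: 'aefd'
  Match 2: 'bdfb'
  Match 3: 'fdf'
  Match 4: 'cdae'
Total matches: 4

4


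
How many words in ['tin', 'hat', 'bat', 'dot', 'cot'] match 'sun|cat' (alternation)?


Alternation 'sun|cat' matches either 'sun' or 'cat'.
Checking each word:
  'tin' -> no
  'hat' -> no
  'bat' -> no
  'dot' -> no
  'cot' -> no
Matches: []
Count: 0

0


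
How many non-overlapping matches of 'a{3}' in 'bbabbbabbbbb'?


Pattern 'a{3}' matches exactly 3 consecutive a's (greedy, non-overlapping).
String: 'bbabbbabbbbb'
Scanning for runs of a's:
  Run at pos 2: 'a' (length 1) -> 0 match(es)
  Run at pos 6: 'a' (length 1) -> 0 match(es)
Matches found: []
Total: 0

0


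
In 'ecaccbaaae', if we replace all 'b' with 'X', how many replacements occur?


re.sub('b', 'X', text) replaces every occurrence of 'b' with 'X'.
Text: 'ecaccbaaae'
Scanning for 'b':
  pos 5: 'b' -> replacement #1
Total replacements: 1

1


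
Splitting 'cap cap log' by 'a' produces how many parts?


Splitting by 'a' breaks the string at each occurrence of the separator.
Text: 'cap cap log'
Parts after split:
  Part 1: 'c'
  Part 2: 'p c'
  Part 3: 'p log'
Total parts: 3

3


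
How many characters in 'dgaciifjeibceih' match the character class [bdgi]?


Character class [bdgi] matches any of: {b, d, g, i}
Scanning string 'dgaciifjeibceih' character by character:
  pos 0: 'd' -> MATCH
  pos 1: 'g' -> MATCH
  pos 2: 'a' -> no
  pos 3: 'c' -> no
  pos 4: 'i' -> MATCH
  pos 5: 'i' -> MATCH
  pos 6: 'f' -> no
  pos 7: 'j' -> no
  pos 8: 'e' -> no
  pos 9: 'i' -> MATCH
  pos 10: 'b' -> MATCH
  pos 11: 'c' -> no
  pos 12: 'e' -> no
  pos 13: 'i' -> MATCH
  pos 14: 'h' -> no
Total matches: 7

7


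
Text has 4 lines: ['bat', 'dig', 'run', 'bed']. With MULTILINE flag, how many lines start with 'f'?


With MULTILINE flag, ^ matches the start of each line.
Lines: ['bat', 'dig', 'run', 'bed']
Checking which lines start with 'f':
  Line 1: 'bat' -> no
  Line 2: 'dig' -> no
  Line 3: 'run' -> no
  Line 4: 'bed' -> no
Matching lines: []
Count: 0

0


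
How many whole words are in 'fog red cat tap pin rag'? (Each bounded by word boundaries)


Word boundaries (\b) mark the start/end of each word.
Text: 'fog red cat tap pin rag'
Splitting by whitespace:
  Word 1: 'fog'
  Word 2: 'red'
  Word 3: 'cat'
  Word 4: 'tap'
  Word 5: 'pin'
  Word 6: 'rag'
Total whole words: 6

6


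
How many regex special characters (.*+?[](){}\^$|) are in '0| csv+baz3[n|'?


Regex special characters are: . * + ? [ ] ( ) { } \ ^ $ |
Scanning '0| csv+baz3[n|':
  pos 1: '|' -> SPECIAL
  pos 6: '+' -> SPECIAL
  pos 11: '[' -> SPECIAL
  pos 13: '|' -> SPECIAL
Special chars found: ['|', '+', '[', '|']
Total: 4

4


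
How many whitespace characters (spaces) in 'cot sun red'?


\s matches whitespace characters (spaces, tabs, etc.).
Text: 'cot sun red'
This text has 3 words separated by spaces.
Number of spaces = number of words - 1 = 3 - 1 = 2

2


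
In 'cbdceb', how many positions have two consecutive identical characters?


Looking for consecutive identical characters in 'cbdceb':
  pos 0-1: 'c' vs 'b' -> different
  pos 1-2: 'b' vs 'd' -> different
  pos 2-3: 'd' vs 'c' -> different
  pos 3-4: 'c' vs 'e' -> different
  pos 4-5: 'e' vs 'b' -> different
Consecutive identical pairs: []
Count: 0

0


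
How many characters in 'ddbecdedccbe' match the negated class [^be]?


Negated class [^be] matches any char NOT in {b, e}
Scanning 'ddbecdedccbe':
  pos 0: 'd' -> MATCH
  pos 1: 'd' -> MATCH
  pos 2: 'b' -> no (excluded)
  pos 3: 'e' -> no (excluded)
  pos 4: 'c' -> MATCH
  pos 5: 'd' -> MATCH
  pos 6: 'e' -> no (excluded)
  pos 7: 'd' -> MATCH
  pos 8: 'c' -> MATCH
  pos 9: 'c' -> MATCH
  pos 10: 'b' -> no (excluded)
  pos 11: 'e' -> no (excluded)
Total matches: 7

7


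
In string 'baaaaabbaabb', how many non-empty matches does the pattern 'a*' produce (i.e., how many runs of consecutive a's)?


Pattern 'a*' matches zero or more a's. We want non-empty runs of consecutive a's.
String: 'baaaaabbaabb'
Walking through the string to find runs of a's:
  Run 1: positions 1-5 -> 'aaaaa'
  Run 2: positions 8-9 -> 'aa'
Non-empty runs found: ['aaaaa', 'aa']
Count: 2

2


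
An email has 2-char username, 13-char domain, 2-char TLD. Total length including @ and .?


An email address has format: username@domain.tld
Username length: 2
'@' character: 1
Domain length: 13
'.' character: 1
TLD length: 2
Total = 2 + 1 + 13 + 1 + 2 = 19

19


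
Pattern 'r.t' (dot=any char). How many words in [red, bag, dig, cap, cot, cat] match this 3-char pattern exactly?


Pattern 'r.t' means: starts with 'r', any single char, ends with 't'.
Checking each word (must be exactly 3 chars):
  'red' (len=3): no
  'bag' (len=3): no
  'dig' (len=3): no
  'cap' (len=3): no
  'cot' (len=3): no
  'cat' (len=3): no
Matching words: []
Total: 0

0


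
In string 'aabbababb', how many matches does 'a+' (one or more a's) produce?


Pattern 'a+' matches one or more consecutive a's.
String: 'aabbababb'
Scanning for runs of a:
  Match 1: 'aa' (length 2)
  Match 2: 'a' (length 1)
  Match 3: 'a' (length 1)
Total matches: 3

3


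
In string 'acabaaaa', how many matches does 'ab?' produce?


Pattern 'ab?' matches 'a' optionally followed by 'b'.
String: 'acabaaaa'
Scanning left to right for 'a' then checking next char:
  Match 1: 'a' (a not followed by b)
  Match 2: 'ab' (a followed by b)
  Match 3: 'a' (a not followed by b)
  Match 4: 'a' (a not followed by b)
  Match 5: 'a' (a not followed by b)
  Match 6: 'a' (a not followed by b)
Total matches: 6

6


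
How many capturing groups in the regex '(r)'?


To count capturing groups, count each '(' that starts a group.
Pattern: '(r)'
Walking through the pattern:
  Position 0: '(' -> group #1
Total capturing groups: 1

1


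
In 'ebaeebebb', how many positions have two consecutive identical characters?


Looking for consecutive identical characters in 'ebaeebebb':
  pos 0-1: 'e' vs 'b' -> different
  pos 1-2: 'b' vs 'a' -> different
  pos 2-3: 'a' vs 'e' -> different
  pos 3-4: 'e' vs 'e' -> MATCH ('ee')
  pos 4-5: 'e' vs 'b' -> different
  pos 5-6: 'b' vs 'e' -> different
  pos 6-7: 'e' vs 'b' -> different
  pos 7-8: 'b' vs 'b' -> MATCH ('bb')
Consecutive identical pairs: ['ee', 'bb']
Count: 2

2


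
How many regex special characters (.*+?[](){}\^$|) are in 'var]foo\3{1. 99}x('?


Regex special characters are: . * + ? [ ] ( ) { } \ ^ $ |
Scanning 'var]foo\3{1. 99}x(':
  pos 3: ']' -> SPECIAL
  pos 7: '\' -> SPECIAL
  pos 9: '{' -> SPECIAL
  pos 11: '.' -> SPECIAL
  pos 15: '}' -> SPECIAL
  pos 17: '(' -> SPECIAL
Special chars found: [']', '\\', '{', '.', '}', '(']
Total: 6

6


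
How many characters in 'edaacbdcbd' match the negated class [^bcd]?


Negated class [^bcd] matches any char NOT in {b, c, d}
Scanning 'edaacbdcbd':
  pos 0: 'e' -> MATCH
  pos 1: 'd' -> no (excluded)
  pos 2: 'a' -> MATCH
  pos 3: 'a' -> MATCH
  pos 4: 'c' -> no (excluded)
  pos 5: 'b' -> no (excluded)
  pos 6: 'd' -> no (excluded)
  pos 7: 'c' -> no (excluded)
  pos 8: 'b' -> no (excluded)
  pos 9: 'd' -> no (excluded)
Total matches: 3

3


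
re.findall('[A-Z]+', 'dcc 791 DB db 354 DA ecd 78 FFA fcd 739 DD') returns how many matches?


Pattern '[A-Z]+' finds one or more uppercase letters.
Text: 'dcc 791 DB db 354 DA ecd 78 FFA fcd 739 DD'
Scanning for matches:
  Match 1: 'DB'
  Match 2: 'DA'
  Match 3: 'FFA'
  Match 4: 'DD'
Total matches: 4

4


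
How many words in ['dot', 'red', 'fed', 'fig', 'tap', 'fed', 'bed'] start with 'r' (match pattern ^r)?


Pattern ^r anchors to start of word. Check which words begin with 'r':
  'dot' -> no
  'red' -> MATCH (starts with 'r')
  'fed' -> no
  'fig' -> no
  'tap' -> no
  'fed' -> no
  'bed' -> no
Matching words: ['red']
Count: 1

1


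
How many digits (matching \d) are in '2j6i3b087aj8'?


\d matches any digit 0-9.
Scanning '2j6i3b087aj8':
  pos 0: '2' -> DIGIT
  pos 2: '6' -> DIGIT
  pos 4: '3' -> DIGIT
  pos 6: '0' -> DIGIT
  pos 7: '8' -> DIGIT
  pos 8: '7' -> DIGIT
  pos 11: '8' -> DIGIT
Digits found: ['2', '6', '3', '0', '8', '7', '8']
Total: 7

7


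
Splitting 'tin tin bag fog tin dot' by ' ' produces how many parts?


Splitting by ' ' breaks the string at each occurrence of the separator.
Text: 'tin tin bag fog tin dot'
Parts after split:
  Part 1: 'tin'
  Part 2: 'tin'
  Part 3: 'bag'
  Part 4: 'fog'
  Part 5: 'tin'
  Part 6: 'dot'
Total parts: 6

6


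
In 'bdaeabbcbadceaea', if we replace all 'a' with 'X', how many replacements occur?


re.sub('a', 'X', text) replaces every occurrence of 'a' with 'X'.
Text: 'bdaeabbcbadceaea'
Scanning for 'a':
  pos 2: 'a' -> replacement #1
  pos 4: 'a' -> replacement #2
  pos 9: 'a' -> replacement #3
  pos 13: 'a' -> replacement #4
  pos 15: 'a' -> replacement #5
Total replacements: 5

5


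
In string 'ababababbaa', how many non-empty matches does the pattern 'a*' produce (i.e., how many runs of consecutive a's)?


Pattern 'a*' matches zero or more a's. We want non-empty runs of consecutive a's.
String: 'ababababbaa'
Walking through the string to find runs of a's:
  Run 1: positions 0-0 -> 'a'
  Run 2: positions 2-2 -> 'a'
  Run 3: positions 4-4 -> 'a'
  Run 4: positions 6-6 -> 'a'
  Run 5: positions 9-10 -> 'aa'
Non-empty runs found: ['a', 'a', 'a', 'a', 'aa']
Count: 5

5


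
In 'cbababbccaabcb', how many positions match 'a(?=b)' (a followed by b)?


Lookahead 'a(?=b)' matches 'a' only when followed by 'b'.
String: 'cbababbccaabcb'
Checking each position where char is 'a':
  pos 2: 'a' -> MATCH (next='b')
  pos 4: 'a' -> MATCH (next='b')
  pos 9: 'a' -> no (next='a')
  pos 10: 'a' -> MATCH (next='b')
Matching positions: [2, 4, 10]
Count: 3

3


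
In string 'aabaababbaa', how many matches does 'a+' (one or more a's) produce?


Pattern 'a+' matches one or more consecutive a's.
String: 'aabaababbaa'
Scanning for runs of a:
  Match 1: 'aa' (length 2)
  Match 2: 'aa' (length 2)
  Match 3: 'a' (length 1)
  Match 4: 'aa' (length 2)
Total matches: 4

4


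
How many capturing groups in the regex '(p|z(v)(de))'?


To count capturing groups, count each '(' that starts a group.
Pattern: '(p|z(v)(de))'
Walking through the pattern:
  Position 0: '(' -> group #1
  Position 4: '(' -> group #2
  Position 7: '(' -> group #3
Total capturing groups: 3

3


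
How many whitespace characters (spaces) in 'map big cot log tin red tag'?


\s matches whitespace characters (spaces, tabs, etc.).
Text: 'map big cot log tin red tag'
This text has 7 words separated by spaces.
Number of spaces = number of words - 1 = 7 - 1 = 6

6


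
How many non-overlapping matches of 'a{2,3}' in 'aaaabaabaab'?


Pattern 'a{2,3}' matches between 2 and 3 consecutive a's (greedy).
String: 'aaaabaabaab'
Finding runs of a's and applying greedy matching:
  Run at pos 0: 'aaaa' (length 4)
  Run at pos 5: 'aa' (length 2)
  Run at pos 8: 'aa' (length 2)
Matches: ['aaa', 'aa', 'aa']
Count: 3

3


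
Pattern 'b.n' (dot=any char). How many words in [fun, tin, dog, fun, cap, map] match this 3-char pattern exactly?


Pattern 'b.n' means: starts with 'b', any single char, ends with 'n'.
Checking each word (must be exactly 3 chars):
  'fun' (len=3): no
  'tin' (len=3): no
  'dog' (len=3): no
  'fun' (len=3): no
  'cap' (len=3): no
  'map' (len=3): no
Matching words: []
Total: 0

0


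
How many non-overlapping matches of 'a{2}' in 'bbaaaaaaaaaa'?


Pattern 'a{2}' matches exactly 2 consecutive a's (greedy, non-overlapping).
String: 'bbaaaaaaaaaa'
Scanning for runs of a's:
  Run at pos 2: 'aaaaaaaaaa' (length 10) -> 5 match(es)
Matches found: ['aa', 'aa', 'aa', 'aa', 'aa']
Total: 5

5


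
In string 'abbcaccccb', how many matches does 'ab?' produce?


Pattern 'ab?' matches 'a' optionally followed by 'b'.
String: 'abbcaccccb'
Scanning left to right for 'a' then checking next char:
  Match 1: 'ab' (a followed by b)
  Match 2: 'a' (a not followed by b)
Total matches: 2

2


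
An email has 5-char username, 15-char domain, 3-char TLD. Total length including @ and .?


An email address has format: username@domain.tld
Username length: 5
'@' character: 1
Domain length: 15
'.' character: 1
TLD length: 3
Total = 5 + 1 + 15 + 1 + 3 = 25

25


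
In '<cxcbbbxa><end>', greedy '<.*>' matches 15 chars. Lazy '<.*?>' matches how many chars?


Greedy '<.*>' tries to match as MUCH as possible.
Lazy '<.*?>' tries to match as LITTLE as possible.

String: '<cxcbbbxa><end>'
Greedy '<.*>' starts at first '<' and extends to the LAST '>': '<cxcbbbxa><end>' (15 chars)
Lazy '<.*?>' starts at first '<' and stops at the FIRST '>': '<cxcbbbxa>' (10 chars)

10


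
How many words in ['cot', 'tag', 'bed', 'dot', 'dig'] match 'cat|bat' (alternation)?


Alternation 'cat|bat' matches either 'cat' or 'bat'.
Checking each word:
  'cot' -> no
  'tag' -> no
  'bed' -> no
  'dot' -> no
  'dig' -> no
Matches: []
Count: 0

0


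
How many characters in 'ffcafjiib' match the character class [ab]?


Character class [ab] matches any of: {a, b}
Scanning string 'ffcafjiib' character by character:
  pos 0: 'f' -> no
  pos 1: 'f' -> no
  pos 2: 'c' -> no
  pos 3: 'a' -> MATCH
  pos 4: 'f' -> no
  pos 5: 'j' -> no
  pos 6: 'i' -> no
  pos 7: 'i' -> no
  pos 8: 'b' -> MATCH
Total matches: 2

2


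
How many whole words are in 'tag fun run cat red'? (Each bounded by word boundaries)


Word boundaries (\b) mark the start/end of each word.
Text: 'tag fun run cat red'
Splitting by whitespace:
  Word 1: 'tag'
  Word 2: 'fun'
  Word 3: 'run'
  Word 4: 'cat'
  Word 5: 'red'
Total whole words: 5

5


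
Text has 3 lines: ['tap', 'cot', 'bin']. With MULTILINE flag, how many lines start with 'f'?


With MULTILINE flag, ^ matches the start of each line.
Lines: ['tap', 'cot', 'bin']
Checking which lines start with 'f':
  Line 1: 'tap' -> no
  Line 2: 'cot' -> no
  Line 3: 'bin' -> no
Matching lines: []
Count: 0

0


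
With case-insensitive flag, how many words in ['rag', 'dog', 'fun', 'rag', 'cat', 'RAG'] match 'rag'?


Case-insensitive matching: compare each word's lowercase form to 'rag'.
  'rag' -> lower='rag' -> MATCH
  'dog' -> lower='dog' -> no
  'fun' -> lower='fun' -> no
  'rag' -> lower='rag' -> MATCH
  'cat' -> lower='cat' -> no
  'RAG' -> lower='rag' -> MATCH
Matches: ['rag', 'rag', 'RAG']
Count: 3

3


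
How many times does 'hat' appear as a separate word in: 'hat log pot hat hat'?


Scanning each word for exact match 'hat':
  Word 1: 'hat' -> MATCH
  Word 2: 'log' -> no
  Word 3: 'pot' -> no
  Word 4: 'hat' -> MATCH
  Word 5: 'hat' -> MATCH
Total matches: 3

3


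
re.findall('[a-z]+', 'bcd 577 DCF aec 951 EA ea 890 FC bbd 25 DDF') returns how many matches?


Pattern '[a-z]+' finds one or more lowercase letters.
Text: 'bcd 577 DCF aec 951 EA ea 890 FC bbd 25 DDF'
Scanning for matches:
  Match 1: 'bcd'
  Match 2: 'aec'
  Match 3: 'ea'
  Match 4: 'bbd'
Total matches: 4

4


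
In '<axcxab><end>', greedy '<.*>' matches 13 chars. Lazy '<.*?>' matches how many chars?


Greedy '<.*>' tries to match as MUCH as possible.
Lazy '<.*?>' tries to match as LITTLE as possible.

String: '<axcxab><end>'
Greedy '<.*>' starts at first '<' and extends to the LAST '>': '<axcxab><end>' (13 chars)
Lazy '<.*?>' starts at first '<' and stops at the FIRST '>': '<axcxab>' (8 chars)

8


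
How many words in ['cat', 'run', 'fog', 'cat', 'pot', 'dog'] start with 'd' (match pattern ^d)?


Pattern ^d anchors to start of word. Check which words begin with 'd':
  'cat' -> no
  'run' -> no
  'fog' -> no
  'cat' -> no
  'pot' -> no
  'dog' -> MATCH (starts with 'd')
Matching words: ['dog']
Count: 1

1


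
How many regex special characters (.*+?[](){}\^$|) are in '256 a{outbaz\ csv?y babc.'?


Regex special characters are: . * + ? [ ] ( ) { } \ ^ $ |
Scanning '256 a{outbaz\ csv?y babc.':
  pos 5: '{' -> SPECIAL
  pos 12: '\' -> SPECIAL
  pos 17: '?' -> SPECIAL
  pos 24: '.' -> SPECIAL
Special chars found: ['{', '\\', '?', '.']
Total: 4

4


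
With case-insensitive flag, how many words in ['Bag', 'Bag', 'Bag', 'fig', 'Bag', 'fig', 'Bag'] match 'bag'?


Case-insensitive matching: compare each word's lowercase form to 'bag'.
  'Bag' -> lower='bag' -> MATCH
  'Bag' -> lower='bag' -> MATCH
  'Bag' -> lower='bag' -> MATCH
  'fig' -> lower='fig' -> no
  'Bag' -> lower='bag' -> MATCH
  'fig' -> lower='fig' -> no
  'Bag' -> lower='bag' -> MATCH
Matches: ['Bag', 'Bag', 'Bag', 'Bag', 'Bag']
Count: 5

5


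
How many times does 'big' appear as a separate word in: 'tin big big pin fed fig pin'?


Scanning each word for exact match 'big':
  Word 1: 'tin' -> no
  Word 2: 'big' -> MATCH
  Word 3: 'big' -> MATCH
  Word 4: 'pin' -> no
  Word 5: 'fed' -> no
  Word 6: 'fig' -> no
  Word 7: 'pin' -> no
Total matches: 2

2


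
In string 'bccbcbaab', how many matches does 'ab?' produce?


Pattern 'ab?' matches 'a' optionally followed by 'b'.
String: 'bccbcbaab'
Scanning left to right for 'a' then checking next char:
  Match 1: 'a' (a not followed by b)
  Match 2: 'ab' (a followed by b)
Total matches: 2

2


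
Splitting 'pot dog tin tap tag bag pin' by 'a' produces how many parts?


Splitting by 'a' breaks the string at each occurrence of the separator.
Text: 'pot dog tin tap tag bag pin'
Parts after split:
  Part 1: 'pot dog tin t'
  Part 2: 'p t'
  Part 3: 'g b'
  Part 4: 'g pin'
Total parts: 4

4


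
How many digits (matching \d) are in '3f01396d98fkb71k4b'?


\d matches any digit 0-9.
Scanning '3f01396d98fkb71k4b':
  pos 0: '3' -> DIGIT
  pos 2: '0' -> DIGIT
  pos 3: '1' -> DIGIT
  pos 4: '3' -> DIGIT
  pos 5: '9' -> DIGIT
  pos 6: '6' -> DIGIT
  pos 8: '9' -> DIGIT
  pos 9: '8' -> DIGIT
  pos 13: '7' -> DIGIT
  pos 14: '1' -> DIGIT
  pos 16: '4' -> DIGIT
Digits found: ['3', '0', '1', '3', '9', '6', '9', '8', '7', '1', '4']
Total: 11

11


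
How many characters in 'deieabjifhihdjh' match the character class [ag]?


Character class [ag] matches any of: {a, g}
Scanning string 'deieabjifhihdjh' character by character:
  pos 0: 'd' -> no
  pos 1: 'e' -> no
  pos 2: 'i' -> no
  pos 3: 'e' -> no
  pos 4: 'a' -> MATCH
  pos 5: 'b' -> no
  pos 6: 'j' -> no
  pos 7: 'i' -> no
  pos 8: 'f' -> no
  pos 9: 'h' -> no
  pos 10: 'i' -> no
  pos 11: 'h' -> no
  pos 12: 'd' -> no
  pos 13: 'j' -> no
  pos 14: 'h' -> no
Total matches: 1

1


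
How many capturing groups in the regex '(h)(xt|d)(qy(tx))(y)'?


To count capturing groups, count each '(' that starts a group.
Pattern: '(h)(xt|d)(qy(tx))(y)'
Walking through the pattern:
  Position 0: '(' -> group #1
  Position 3: '(' -> group #2
  Position 9: '(' -> group #3
  Position 12: '(' -> group #4
  Position 17: '(' -> group #5
Total capturing groups: 5

5


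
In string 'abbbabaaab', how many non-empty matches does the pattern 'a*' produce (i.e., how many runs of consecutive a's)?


Pattern 'a*' matches zero or more a's. We want non-empty runs of consecutive a's.
String: 'abbbabaaab'
Walking through the string to find runs of a's:
  Run 1: positions 0-0 -> 'a'
  Run 2: positions 4-4 -> 'a'
  Run 3: positions 6-8 -> 'aaa'
Non-empty runs found: ['a', 'a', 'aaa']
Count: 3

3


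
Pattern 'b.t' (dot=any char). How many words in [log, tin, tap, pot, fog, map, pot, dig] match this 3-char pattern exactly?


Pattern 'b.t' means: starts with 'b', any single char, ends with 't'.
Checking each word (must be exactly 3 chars):
  'log' (len=3): no
  'tin' (len=3): no
  'tap' (len=3): no
  'pot' (len=3): no
  'fog' (len=3): no
  'map' (len=3): no
  'pot' (len=3): no
  'dig' (len=3): no
Matching words: []
Total: 0

0


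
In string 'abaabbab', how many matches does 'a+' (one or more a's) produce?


Pattern 'a+' matches one or more consecutive a's.
String: 'abaabbab'
Scanning for runs of a:
  Match 1: 'a' (length 1)
  Match 2: 'aa' (length 2)
  Match 3: 'a' (length 1)
Total matches: 3

3


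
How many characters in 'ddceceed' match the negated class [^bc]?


Negated class [^bc] matches any char NOT in {b, c}
Scanning 'ddceceed':
  pos 0: 'd' -> MATCH
  pos 1: 'd' -> MATCH
  pos 2: 'c' -> no (excluded)
  pos 3: 'e' -> MATCH
  pos 4: 'c' -> no (excluded)
  pos 5: 'e' -> MATCH
  pos 6: 'e' -> MATCH
  pos 7: 'd' -> MATCH
Total matches: 6

6
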